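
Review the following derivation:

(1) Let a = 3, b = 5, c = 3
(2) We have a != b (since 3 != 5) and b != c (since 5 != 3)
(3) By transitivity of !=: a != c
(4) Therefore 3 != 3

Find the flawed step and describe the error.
Step 3: By transitivity of !=: a != c

Step 3 incorrectly applies transitivity to the '!=' relation. Transitivity states: if a R b and b R c, then a R c. However, '!=' is not transitive. Counterexample: 3 != 5 and 5 != 3, but 3 = 3 (both equal 3). Transitivity holds for relations like <, <=, =, but not for !=.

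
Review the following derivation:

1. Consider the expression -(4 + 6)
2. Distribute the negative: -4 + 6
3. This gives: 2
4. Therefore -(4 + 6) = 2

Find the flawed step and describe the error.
Step 2: Distribute the negative: -4 + 6

Step 2 incorrectly distributes the negative sign. The correct distribution is -(4 + 6) = -4 - 6 = -10. The negative must be applied to both terms, not just the first. The error treats -(4 + 6) as -4 + 6, which equals 2 instead of -10.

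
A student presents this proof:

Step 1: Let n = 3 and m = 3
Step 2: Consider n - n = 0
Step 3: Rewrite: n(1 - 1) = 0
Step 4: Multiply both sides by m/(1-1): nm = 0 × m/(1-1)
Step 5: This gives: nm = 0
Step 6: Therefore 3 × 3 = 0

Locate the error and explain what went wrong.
Step 4: Multiply both sides by m/(1-1): nm = 0 × m/(1-1)

Step 4 multiplies both sides by m/(1-1). However, 1-1 = 0, so this is multiplication by m/0, which is undefined. We cannot multiply by an undefined expression.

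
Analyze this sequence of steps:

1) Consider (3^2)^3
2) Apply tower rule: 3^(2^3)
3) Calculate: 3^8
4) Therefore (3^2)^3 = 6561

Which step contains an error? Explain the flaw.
Step 2: Apply tower rule: 3^(2^3)

Step 2 incorrectly states that (a^b)^c = a^(b^c). The correct rule is (a^b)^c = a^(b×c). The actual value is (3^2)^3 = 3^6 = 729, not 3^8 = 6561.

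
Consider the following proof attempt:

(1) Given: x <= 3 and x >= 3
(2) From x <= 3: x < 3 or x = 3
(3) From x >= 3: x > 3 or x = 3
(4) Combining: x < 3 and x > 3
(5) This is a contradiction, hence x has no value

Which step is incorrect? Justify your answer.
Step 4: Combining: x < 3 and x > 3

Step 4 incorrectly combines the conditions. From x <= 3 and x >= 3, the intersection is x = 3. The error treats the 'or' cases as 'and' requirements. The correct conclusion is that x = 3 is the unique solution, not that no solution exists.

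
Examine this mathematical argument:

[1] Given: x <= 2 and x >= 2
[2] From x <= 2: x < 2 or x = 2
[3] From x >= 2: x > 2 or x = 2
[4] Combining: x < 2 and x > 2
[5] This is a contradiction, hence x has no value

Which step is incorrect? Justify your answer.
Step 4: Combining: x < 2 and x > 2

Step 4 incorrectly combines the conditions. From x <= 2 and x >= 2, the intersection is x = 2. The error treats the 'or' cases as 'and' requirements. The correct conclusion is that x = 2 is the unique solution, not that no solution exists.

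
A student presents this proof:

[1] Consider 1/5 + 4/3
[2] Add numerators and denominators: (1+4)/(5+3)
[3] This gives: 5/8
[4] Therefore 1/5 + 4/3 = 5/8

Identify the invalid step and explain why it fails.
Step 2: Add numerators and denominators: (1+4)/(5+3)

Step 2 incorrectly adds fractions by separately adding numerators and denominators. This is wrong. The correct method requires a common denominator: 1/5 + 4/3 = (1×3 + 4×5)/(5×3) = 23/15 = 23/15. The method used gives 5/8, which is different.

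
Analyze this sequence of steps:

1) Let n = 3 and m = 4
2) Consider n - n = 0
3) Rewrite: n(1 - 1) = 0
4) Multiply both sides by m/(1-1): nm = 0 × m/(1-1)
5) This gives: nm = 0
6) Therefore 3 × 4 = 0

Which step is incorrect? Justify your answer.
Step 4: Multiply both sides by m/(1-1): nm = 0 × m/(1-1)

Step 4 multiplies both sides by m/(1-1). However, 1-1 = 0, so this is multiplication by m/0, which is undefined. We cannot multiply by an undefined expression.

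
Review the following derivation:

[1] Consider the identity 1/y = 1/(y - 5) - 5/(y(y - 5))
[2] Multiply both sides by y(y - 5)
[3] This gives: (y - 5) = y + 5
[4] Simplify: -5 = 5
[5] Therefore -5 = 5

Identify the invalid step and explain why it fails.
Step 3: This gives: (y - 5) = y + 5

Step 3 makes a sign error when clearing denominators. Multiplying -5/(y(y - 5)) by y(y - 5) gives -5, not +5. The correct result is (y - 5) = y - 5, which is trivially true, not (y - 5) = y + 5. (Step 1 is a valid identity: 1/(y - 5) - 5/(y(y - 5)) = (y - 5)/(y(y - 5)) = 1/y.)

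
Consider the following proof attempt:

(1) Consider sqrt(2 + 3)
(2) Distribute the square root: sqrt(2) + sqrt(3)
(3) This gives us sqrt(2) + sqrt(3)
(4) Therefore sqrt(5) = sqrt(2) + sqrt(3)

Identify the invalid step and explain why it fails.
Step 2: Distribute the square root: sqrt(2) + sqrt(3)

Step 2 incorrectly 'distributes' the square root over addition. The square root function does not distribute: sqrt(a + b) ≠ sqrt(a) + sqrt(b). In fact, sqrt(2 + 3) = sqrt(5) ≈ 2.2361, while sqrt(2) + sqrt(3) ≈ 3.1463.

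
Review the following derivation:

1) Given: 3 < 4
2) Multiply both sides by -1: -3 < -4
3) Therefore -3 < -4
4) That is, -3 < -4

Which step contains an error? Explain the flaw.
Step 2: Multiply both sides by -1: -3 < -4

Step 2 multiplies both sides by -1 but fails to reverse the inequality sign. When multiplying (or dividing) an inequality by a negative number, the direction must be reversed. Since 3 < 4, we should get -3 > -4, i.e., -3 > -4.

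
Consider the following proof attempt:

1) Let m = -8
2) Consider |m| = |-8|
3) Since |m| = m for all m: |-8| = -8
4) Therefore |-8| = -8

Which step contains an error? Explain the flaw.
Step 3: Since |m| = m for all m: |-8| = -8

Step 3 incorrectly states that |m| = m for all m. The correct definition is |m| = m when m >= 0, and |m| = -m when m < 0. Since -8 < 0, we have |-8| = -(-8) = 8, not -8.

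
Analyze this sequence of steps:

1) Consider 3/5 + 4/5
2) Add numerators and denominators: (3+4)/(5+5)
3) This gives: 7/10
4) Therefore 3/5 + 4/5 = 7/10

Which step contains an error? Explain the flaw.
Step 2: Add numerators and denominators: (3+4)/(5+5)

Step 2 incorrectly adds fractions by separately adding numerators and denominators. This is wrong. The correct method requires a common denominator: 3/5 + 4/5 = (3×5 + 4×5)/(5×5) = 35/25 = 7/5. The method used gives 7/10, which is different.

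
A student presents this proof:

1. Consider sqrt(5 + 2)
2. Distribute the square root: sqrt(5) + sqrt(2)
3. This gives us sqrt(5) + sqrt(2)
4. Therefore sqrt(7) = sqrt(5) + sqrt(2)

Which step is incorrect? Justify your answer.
Step 2: Distribute the square root: sqrt(5) + sqrt(2)

Step 2 incorrectly 'distributes' the square root over addition. The square root function does not distribute: sqrt(a + b) ≠ sqrt(a) + sqrt(b). In fact, sqrt(5 + 2) = sqrt(7) ≈ 2.6458, while sqrt(5) + sqrt(2) ≈ 3.6503.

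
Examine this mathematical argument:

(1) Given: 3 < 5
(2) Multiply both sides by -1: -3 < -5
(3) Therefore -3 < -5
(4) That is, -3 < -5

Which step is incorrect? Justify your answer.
Step 2: Multiply both sides by -1: -3 < -5

Step 2 multiplies both sides by -1 but fails to reverse the inequality sign. When multiplying (or dividing) an inequality by a negative number, the direction must be reversed. Since 3 < 5, we should get -3 > -5, i.e., -3 > -5.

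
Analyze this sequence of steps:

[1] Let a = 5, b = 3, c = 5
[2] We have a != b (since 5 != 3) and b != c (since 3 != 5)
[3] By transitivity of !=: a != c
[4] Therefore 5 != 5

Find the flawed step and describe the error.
Step 3: By transitivity of !=: a != c

Step 3 incorrectly applies transitivity to the '!=' relation. Transitivity states: if a R b and b R c, then a R c. However, '!=' is not transitive. Counterexample: 5 != 3 and 3 != 5, but 5 = 5 (both equal 5). Transitivity holds for relations like <, <=, =, but not for !=.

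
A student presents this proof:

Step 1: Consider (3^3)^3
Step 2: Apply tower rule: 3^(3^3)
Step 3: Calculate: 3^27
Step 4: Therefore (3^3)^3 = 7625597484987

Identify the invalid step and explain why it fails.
Step 2: Apply tower rule: 3^(3^3)

Step 2 incorrectly states that (a^b)^c = a^(b^c). The correct rule is (a^b)^c = a^(b×c). The actual value is (3^3)^3 = 3^9 = 19683, not 3^27 = 7625597484987.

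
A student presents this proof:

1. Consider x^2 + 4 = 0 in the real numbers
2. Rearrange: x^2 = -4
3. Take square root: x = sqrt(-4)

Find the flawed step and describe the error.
Step 3: Take square root: x = sqrt(-4)

Step 3 takes the square root of -4, which is negative. In the real number system, the square root of a negative number is undefined. The equation x^2 + 4 = 0 has no real solutions. Square roots of negative numbers only exist in the complex numbers.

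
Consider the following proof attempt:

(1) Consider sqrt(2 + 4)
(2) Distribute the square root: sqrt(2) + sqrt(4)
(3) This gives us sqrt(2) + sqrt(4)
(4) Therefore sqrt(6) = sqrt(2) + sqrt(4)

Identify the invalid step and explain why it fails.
Step 2: Distribute the square root: sqrt(2) + sqrt(4)

Step 2 incorrectly 'distributes' the square root over addition. The square root function does not distribute: sqrt(a + b) ≠ sqrt(a) + sqrt(b). In fact, sqrt(2 + 4) = sqrt(6) ≈ 2.4495, while sqrt(2) + sqrt(4) ≈ 3.4142.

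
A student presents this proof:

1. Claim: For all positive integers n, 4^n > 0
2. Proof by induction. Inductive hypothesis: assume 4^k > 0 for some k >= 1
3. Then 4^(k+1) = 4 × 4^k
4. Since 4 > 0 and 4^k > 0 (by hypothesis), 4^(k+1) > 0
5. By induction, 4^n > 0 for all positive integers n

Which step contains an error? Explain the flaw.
Step 5: By induction, 4^n > 0 for all positive integers n

Step 5 concludes the proof by induction, but no base case was ever established. A valid induction proof requires: (1) a base case proving 4^1 > 0, and (2) an inductive step showing IF 4^k > 0 THEN 4^(k+1) > 0. Steps 2-4 correctly establish the inductive step, but without the base case the conclusion in step 5 does not follow.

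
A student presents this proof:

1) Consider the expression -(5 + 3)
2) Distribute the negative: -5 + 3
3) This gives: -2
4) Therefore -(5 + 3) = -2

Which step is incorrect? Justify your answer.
Step 2: Distribute the negative: -5 + 3

Step 2 incorrectly distributes the negative sign. The correct distribution is -(5 + 3) = -5 - 3 = -8. The negative must be applied to both terms, not just the first. The error treats -(5 + 3) as -5 + 3, which equals -2 instead of -8.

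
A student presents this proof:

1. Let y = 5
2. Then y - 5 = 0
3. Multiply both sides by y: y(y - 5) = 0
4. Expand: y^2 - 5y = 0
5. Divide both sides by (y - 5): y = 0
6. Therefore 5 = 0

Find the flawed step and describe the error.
Step 5: Divide both sides by (y - 5): y = 0

Step 5 divides both sides by (y - 5). However, since y = 5, we have (y - 5) = 0. Division by zero is undefined, making this step invalid.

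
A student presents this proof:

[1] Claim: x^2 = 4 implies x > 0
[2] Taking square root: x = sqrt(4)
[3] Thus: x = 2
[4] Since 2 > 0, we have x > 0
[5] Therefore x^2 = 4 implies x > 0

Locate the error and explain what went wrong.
Step 2: Taking square root: x = sqrt(4)

Step 2 takes the square root and assumes the positive root only. The equation x^2 = 4 actually has two solutions: x = 2 and x = -2. The proof silently assumes x > 0 without justification, then uses this assumption to conclude x > 0, which is circular. The counterexample x = -2 shows the claim is false.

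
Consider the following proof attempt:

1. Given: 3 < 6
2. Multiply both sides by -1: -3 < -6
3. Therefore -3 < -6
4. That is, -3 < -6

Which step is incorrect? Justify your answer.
Step 2: Multiply both sides by -1: -3 < -6

Step 2 multiplies both sides by -1 but fails to reverse the inequality sign. When multiplying (or dividing) an inequality by a negative number, the direction must be reversed. Since 3 < 6, we should get -3 > -6, i.e., -3 > -6.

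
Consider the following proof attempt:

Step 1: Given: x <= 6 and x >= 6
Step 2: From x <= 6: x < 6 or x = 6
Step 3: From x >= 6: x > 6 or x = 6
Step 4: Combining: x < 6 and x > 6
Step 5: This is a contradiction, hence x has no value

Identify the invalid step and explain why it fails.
Step 4: Combining: x < 6 and x > 6

Step 4 incorrectly combines the conditions. From x <= 6 and x >= 6, the intersection is x = 6. The error treats the 'or' cases as 'and' requirements. The correct conclusion is that x = 6 is the unique solution, not that no solution exists.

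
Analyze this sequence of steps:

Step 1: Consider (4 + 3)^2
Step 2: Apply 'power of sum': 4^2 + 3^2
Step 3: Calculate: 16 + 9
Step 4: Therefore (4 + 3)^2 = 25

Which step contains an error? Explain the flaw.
Step 2: Apply 'power of sum': 4^2 + 3^2

Step 2 incorrectly applies a non-existent rule '(a+b)^n = a^n + b^n'. This is false in general. The correct expansion uses the binomial theorem. The actual value is (4 + 3)^2 = 7^2 = 49, not 25.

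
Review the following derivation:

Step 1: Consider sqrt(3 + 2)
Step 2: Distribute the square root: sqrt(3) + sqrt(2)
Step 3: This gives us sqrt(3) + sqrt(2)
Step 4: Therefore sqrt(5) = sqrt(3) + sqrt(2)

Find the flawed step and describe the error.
Step 2: Distribute the square root: sqrt(3) + sqrt(2)

Step 2 incorrectly 'distributes' the square root over addition. The square root function does not distribute: sqrt(a + b) ≠ sqrt(a) + sqrt(b). In fact, sqrt(3 + 2) = sqrt(5) ≈ 2.2361, while sqrt(3) + sqrt(2) ≈ 3.1463.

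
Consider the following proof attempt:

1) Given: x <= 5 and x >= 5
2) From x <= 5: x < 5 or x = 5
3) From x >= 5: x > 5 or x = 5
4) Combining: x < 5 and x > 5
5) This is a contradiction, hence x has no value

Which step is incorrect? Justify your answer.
Step 4: Combining: x < 5 and x > 5

Step 4 incorrectly combines the conditions. From x <= 5 and x >= 5, the intersection is x = 5. The error treats the 'or' cases as 'and' requirements. The correct conclusion is that x = 5 is the unique solution, not that no solution exists.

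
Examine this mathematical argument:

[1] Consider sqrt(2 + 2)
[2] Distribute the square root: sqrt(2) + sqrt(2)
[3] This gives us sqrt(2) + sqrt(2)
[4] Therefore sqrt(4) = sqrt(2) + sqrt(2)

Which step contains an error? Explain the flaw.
Step 2: Distribute the square root: sqrt(2) + sqrt(2)

Step 2 incorrectly 'distributes' the square root over addition. The square root function does not distribute: sqrt(a + b) ≠ sqrt(a) + sqrt(b). In fact, sqrt(2 + 2) = sqrt(4) ≈ 2.0000, while sqrt(2) + sqrt(2) ≈ 2.8284.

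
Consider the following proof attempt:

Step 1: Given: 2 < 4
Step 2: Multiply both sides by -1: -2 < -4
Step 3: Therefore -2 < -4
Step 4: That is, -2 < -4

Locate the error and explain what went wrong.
Step 2: Multiply both sides by -1: -2 < -4

Step 2 multiplies both sides by -1 but fails to reverse the inequality sign. When multiplying (or dividing) an inequality by a negative number, the direction must be reversed. Since 2 < 4, we should get -2 > -4, i.e., -2 > -4.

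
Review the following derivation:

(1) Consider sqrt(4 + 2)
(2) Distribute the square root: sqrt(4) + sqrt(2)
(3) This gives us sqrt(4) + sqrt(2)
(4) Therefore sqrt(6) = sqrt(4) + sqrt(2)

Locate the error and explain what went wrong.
Step 2: Distribute the square root: sqrt(4) + sqrt(2)

Step 2 incorrectly 'distributes' the square root over addition. The square root function does not distribute: sqrt(a + b) ≠ sqrt(a) + sqrt(b). In fact, sqrt(4 + 2) = sqrt(6) ≈ 2.4495, while sqrt(4) + sqrt(2) ≈ 3.4142.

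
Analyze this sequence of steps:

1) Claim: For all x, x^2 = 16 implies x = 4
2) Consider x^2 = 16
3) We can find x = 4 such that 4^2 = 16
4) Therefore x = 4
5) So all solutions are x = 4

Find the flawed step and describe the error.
Step 4: Therefore x = 4

Step 4 incorrectly concludes that x = 4 is the only solution. The proof shows that x = 4 is A solution (existence), but does not show it is the ONLY solution (uniqueness). In fact, x = -4 is also a solution since (-4)^2 = 16. Finding one solution doesn't prove there are no others.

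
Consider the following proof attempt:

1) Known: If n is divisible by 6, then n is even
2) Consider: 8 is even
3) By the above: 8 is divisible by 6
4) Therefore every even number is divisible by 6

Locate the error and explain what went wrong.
Step 3: By the above: 8 is divisible by 6

Step 3 commits the fallacy of affirming the consequent. The known fact 'divisible by 6 → even' does NOT imply 'even → divisible by 6'. That would be the converse, which is false. For example, 8 is even but 8 ÷ 6 = 1.33, which is not an integer.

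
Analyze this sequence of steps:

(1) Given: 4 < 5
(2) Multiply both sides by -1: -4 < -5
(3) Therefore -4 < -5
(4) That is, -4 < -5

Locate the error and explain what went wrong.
Step 2: Multiply both sides by -1: -4 < -5

Step 2 multiplies both sides by -1 but fails to reverse the inequality sign. When multiplying (or dividing) an inequality by a negative number, the direction must be reversed. Since 4 < 5, we should get -4 > -5, i.e., -4 > -5.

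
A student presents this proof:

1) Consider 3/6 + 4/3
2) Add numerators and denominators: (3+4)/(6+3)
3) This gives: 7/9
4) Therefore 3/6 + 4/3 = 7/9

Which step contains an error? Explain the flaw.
Step 2: Add numerators and denominators: (3+4)/(6+3)

Step 2 incorrectly adds fractions by separately adding numerators and denominators. This is wrong. The correct method requires a common denominator: 3/6 + 4/3 = (3×3 + 4×6)/(6×3) = 33/18 = 11/6. The method used gives 7/9, which is different.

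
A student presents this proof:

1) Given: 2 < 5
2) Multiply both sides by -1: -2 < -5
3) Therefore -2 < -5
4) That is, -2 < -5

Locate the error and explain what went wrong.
Step 2: Multiply both sides by -1: -2 < -5

Step 2 multiplies both sides by -1 but fails to reverse the inequality sign. When multiplying (or dividing) an inequality by a negative number, the direction must be reversed. Since 2 < 5, we should get -2 > -5, i.e., -2 > -5.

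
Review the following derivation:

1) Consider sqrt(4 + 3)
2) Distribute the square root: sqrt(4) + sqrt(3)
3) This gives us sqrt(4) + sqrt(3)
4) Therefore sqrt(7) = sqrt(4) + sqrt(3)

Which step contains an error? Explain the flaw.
Step 2: Distribute the square root: sqrt(4) + sqrt(3)

Step 2 incorrectly 'distributes' the square root over addition. The square root function does not distribute: sqrt(a + b) ≠ sqrt(a) + sqrt(b). In fact, sqrt(4 + 3) = sqrt(7) ≈ 2.6458, while sqrt(4) + sqrt(3) ≈ 3.7321.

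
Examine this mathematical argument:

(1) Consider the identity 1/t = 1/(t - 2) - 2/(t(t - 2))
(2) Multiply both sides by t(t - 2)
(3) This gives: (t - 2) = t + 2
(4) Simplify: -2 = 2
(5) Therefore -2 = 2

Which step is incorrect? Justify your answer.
Step 3: This gives: (t - 2) = t + 2

Step 3 makes a sign error when clearing denominators. Multiplying -2/(t(t - 2)) by t(t - 2) gives -2, not +2. The correct result is (t - 2) = t - 2, which is trivially true, not (t - 2) = t + 2. (Step 1 is a valid identity: 1/(t - 2) - 2/(t(t - 2)) = (t - 2)/(t(t - 2)) = 1/t.)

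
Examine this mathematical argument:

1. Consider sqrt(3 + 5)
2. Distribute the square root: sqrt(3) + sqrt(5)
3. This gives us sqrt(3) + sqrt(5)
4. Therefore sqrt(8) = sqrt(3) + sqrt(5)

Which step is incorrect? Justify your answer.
Step 2: Distribute the square root: sqrt(3) + sqrt(5)

Step 2 incorrectly 'distributes' the square root over addition. The square root function does not distribute: sqrt(a + b) ≠ sqrt(a) + sqrt(b). In fact, sqrt(3 + 5) = sqrt(8) ≈ 2.8284, while sqrt(3) + sqrt(5) ≈ 3.9681.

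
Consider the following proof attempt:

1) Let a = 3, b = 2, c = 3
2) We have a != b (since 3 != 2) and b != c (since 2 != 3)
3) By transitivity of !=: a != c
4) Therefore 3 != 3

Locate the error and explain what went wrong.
Step 3: By transitivity of !=: a != c

Step 3 incorrectly applies transitivity to the '!=' relation. Transitivity states: if a R b and b R c, then a R c. However, '!=' is not transitive. Counterexample: 3 != 2 and 2 != 3, but 3 = 3 (both equal 3). Transitivity holds for relations like <, <=, =, but not for !=.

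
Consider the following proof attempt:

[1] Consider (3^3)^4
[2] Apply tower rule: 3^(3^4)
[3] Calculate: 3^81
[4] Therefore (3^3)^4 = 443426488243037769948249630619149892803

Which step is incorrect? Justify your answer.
Step 2: Apply tower rule: 3^(3^4)

Step 2 incorrectly states that (a^b)^c = a^(b^c). The correct rule is (a^b)^c = a^(b×c). The actual value is (3^3)^4 = 3^12 = 531441, not 3^81 = 443426488243037769948249630619149892803.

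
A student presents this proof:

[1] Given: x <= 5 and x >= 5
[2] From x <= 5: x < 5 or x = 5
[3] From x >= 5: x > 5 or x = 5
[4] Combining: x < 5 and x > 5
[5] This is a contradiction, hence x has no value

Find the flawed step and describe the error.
Step 4: Combining: x < 5 and x > 5

Step 4 incorrectly combines the conditions. From x <= 5 and x >= 5, the intersection is x = 5. The error treats the 'or' cases as 'and' requirements. The correct conclusion is that x = 5 is the unique solution, not that no solution exists.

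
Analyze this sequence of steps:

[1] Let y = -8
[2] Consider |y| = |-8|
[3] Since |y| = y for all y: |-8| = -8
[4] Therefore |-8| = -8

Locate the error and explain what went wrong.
Step 3: Since |y| = y for all y: |-8| = -8

Step 3 incorrectly states that |y| = y for all y. The correct definition is |y| = y when y >= 0, and |y| = -y when y < 0. Since -8 < 0, we have |-8| = -(-8) = 8, not -8.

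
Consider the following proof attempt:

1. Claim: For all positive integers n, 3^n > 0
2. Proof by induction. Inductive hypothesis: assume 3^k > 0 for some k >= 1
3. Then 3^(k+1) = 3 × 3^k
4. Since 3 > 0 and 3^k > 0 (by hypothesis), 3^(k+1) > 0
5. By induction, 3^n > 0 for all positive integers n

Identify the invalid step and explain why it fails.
Step 5: By induction, 3^n > 0 for all positive integers n

Step 5 concludes the proof by induction, but no base case was ever established. A valid induction proof requires: (1) a base case proving 3^1 > 0, and (2) an inductive step showing IF 3^k > 0 THEN 3^(k+1) > 0. Steps 2-4 correctly establish the inductive step, but without the base case the conclusion in step 5 does not follow.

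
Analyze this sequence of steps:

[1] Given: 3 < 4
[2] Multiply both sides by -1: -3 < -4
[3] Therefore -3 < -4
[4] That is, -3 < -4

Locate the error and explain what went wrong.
Step 2: Multiply both sides by -1: -3 < -4

Step 2 multiplies both sides by -1 but fails to reverse the inequality sign. When multiplying (or dividing) an inequality by a negative number, the direction must be reversed. Since 3 < 4, we should get -3 > -4, i.e., -3 > -4.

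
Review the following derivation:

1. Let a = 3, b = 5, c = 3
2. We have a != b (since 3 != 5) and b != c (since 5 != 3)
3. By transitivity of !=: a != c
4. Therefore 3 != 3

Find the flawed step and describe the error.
Step 3: By transitivity of !=: a != c

Step 3 incorrectly applies transitivity to the '!=' relation. Transitivity states: if a R b and b R c, then a R c. However, '!=' is not transitive. Counterexample: 3 != 5 and 5 != 3, but 3 = 3 (both equal 3). Transitivity holds for relations like <, <=, =, but not for !=.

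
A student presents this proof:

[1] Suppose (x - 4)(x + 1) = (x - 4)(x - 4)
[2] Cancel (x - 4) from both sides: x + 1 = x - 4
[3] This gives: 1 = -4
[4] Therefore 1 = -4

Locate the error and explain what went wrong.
Step 2: Cancel (x - 4) from both sides: x + 1 = x - 4

Step 2 cancels (x - 4) from both sides. This is only valid if (x - 4) ≠ 0, i.e., x ≠ 4. When x = 4, both sides equal zero regardless of the other factors. The correct approach requires considering x = 4 as a separate case.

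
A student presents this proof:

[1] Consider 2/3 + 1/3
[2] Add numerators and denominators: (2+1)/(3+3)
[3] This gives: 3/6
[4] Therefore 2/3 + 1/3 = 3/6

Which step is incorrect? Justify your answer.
Step 2: Add numerators and denominators: (2+1)/(3+3)

Step 2 incorrectly adds fractions by separately adding numerators and denominators. This is wrong. The correct method requires a common denominator: 2/3 + 1/3 = (2×3 + 1×3)/(3×3) = 9/9 = 1. The method used gives 3/6, which is different.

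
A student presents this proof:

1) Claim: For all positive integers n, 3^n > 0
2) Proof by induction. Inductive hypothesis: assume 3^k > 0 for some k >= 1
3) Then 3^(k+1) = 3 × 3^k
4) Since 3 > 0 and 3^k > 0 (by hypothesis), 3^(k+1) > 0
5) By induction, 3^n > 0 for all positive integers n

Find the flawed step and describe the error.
Step 5: By induction, 3^n > 0 for all positive integers n

Step 5 concludes the proof by induction, but no base case was ever established. A valid induction proof requires: (1) a base case proving 3^1 > 0, and (2) an inductive step showing IF 3^k > 0 THEN 3^(k+1) > 0. Steps 2-4 correctly establish the inductive step, but without the base case the conclusion in step 5 does not follow.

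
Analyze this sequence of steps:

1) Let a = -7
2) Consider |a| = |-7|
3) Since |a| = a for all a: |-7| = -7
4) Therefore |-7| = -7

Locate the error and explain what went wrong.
Step 3: Since |a| = a for all a: |-7| = -7

Step 3 incorrectly states that |a| = a for all a. The correct definition is |a| = a when a >= 0, and |a| = -a when a < 0. Since -7 < 0, we have |-7| = -(-7) = 7, not -7.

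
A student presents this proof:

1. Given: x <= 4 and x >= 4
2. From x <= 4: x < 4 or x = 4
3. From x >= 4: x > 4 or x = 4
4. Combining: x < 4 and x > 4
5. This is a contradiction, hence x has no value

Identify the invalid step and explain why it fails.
Step 4: Combining: x < 4 and x > 4

Step 4 incorrectly combines the conditions. From x <= 4 and x >= 4, the intersection is x = 4. The error treats the 'or' cases as 'and' requirements. The correct conclusion is that x = 4 is the unique solution, not that no solution exists.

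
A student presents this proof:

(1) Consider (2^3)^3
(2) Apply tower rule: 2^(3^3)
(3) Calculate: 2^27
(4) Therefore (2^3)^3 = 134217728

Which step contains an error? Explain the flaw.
Step 2: Apply tower rule: 2^(3^3)

Step 2 incorrectly states that (a^b)^c = a^(b^c). The correct rule is (a^b)^c = a^(b×c). The actual value is (2^3)^3 = 2^9 = 512, not 2^27 = 134217728.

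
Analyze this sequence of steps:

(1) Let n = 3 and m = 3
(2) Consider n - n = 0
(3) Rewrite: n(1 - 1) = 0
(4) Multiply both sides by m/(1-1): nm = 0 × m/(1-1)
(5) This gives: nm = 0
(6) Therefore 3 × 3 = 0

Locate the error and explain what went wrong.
Step 4: Multiply both sides by m/(1-1): nm = 0 × m/(1-1)

Step 4 multiplies both sides by m/(1-1). However, 1-1 = 0, so this is multiplication by m/0, which is undefined. We cannot multiply by an undefined expression.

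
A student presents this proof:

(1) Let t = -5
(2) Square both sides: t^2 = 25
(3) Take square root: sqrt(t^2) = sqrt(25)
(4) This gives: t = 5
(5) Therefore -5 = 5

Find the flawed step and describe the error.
Step 4: This gives: t = 5

Step 4 incorrectly states that sqrt(t^2) = t. The correct identity is sqrt(t^2) = |t|. Since t = -5 < 0, we have sqrt(t^2) = |-5| = 5, not t = -5.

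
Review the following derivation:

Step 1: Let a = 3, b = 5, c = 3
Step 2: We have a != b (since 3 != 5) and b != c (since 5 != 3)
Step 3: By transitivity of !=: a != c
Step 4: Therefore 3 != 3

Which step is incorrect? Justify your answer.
Step 3: By transitivity of !=: a != c

Step 3 incorrectly applies transitivity to the '!=' relation. Transitivity states: if a R b and b R c, then a R c. However, '!=' is not transitive. Counterexample: 3 != 5 and 5 != 3, but 3 = 3 (both equal 3). Transitivity holds for relations like <, <=, =, but not for !=.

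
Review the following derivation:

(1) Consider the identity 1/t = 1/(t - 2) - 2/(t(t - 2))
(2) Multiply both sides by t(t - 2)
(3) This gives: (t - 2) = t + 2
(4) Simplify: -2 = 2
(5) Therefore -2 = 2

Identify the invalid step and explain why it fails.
Step 3: This gives: (t - 2) = t + 2

Step 3 makes a sign error when clearing denominators. Multiplying -2/(t(t - 2)) by t(t - 2) gives -2, not +2. The correct result is (t - 2) = t - 2, which is trivially true, not (t - 2) = t + 2. (Step 1 is a valid identity: 1/(t - 2) - 2/(t(t - 2)) = (t - 2)/(t(t - 2)) = 1/t.)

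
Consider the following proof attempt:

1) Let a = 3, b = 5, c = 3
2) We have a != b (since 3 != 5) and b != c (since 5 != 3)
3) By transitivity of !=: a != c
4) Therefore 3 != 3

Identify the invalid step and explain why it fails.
Step 3: By transitivity of !=: a != c

Step 3 incorrectly applies transitivity to the '!=' relation. Transitivity states: if a R b and b R c, then a R c. However, '!=' is not transitive. Counterexample: 3 != 5 and 5 != 3, but 3 = 3 (both equal 3). Transitivity holds for relations like <, <=, =, but not for !=.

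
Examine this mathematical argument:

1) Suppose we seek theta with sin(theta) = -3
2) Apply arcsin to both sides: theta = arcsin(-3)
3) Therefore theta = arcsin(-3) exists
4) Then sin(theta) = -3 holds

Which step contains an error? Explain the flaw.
Step 2: Apply arcsin to both sides: theta = arcsin(-3)

Step 2 applies arcsin to -3. However, arcsin(x) is only defined for x in [-1, 1] because sin(theta) can only produce values in that range. Since |-3| > 1, arcsin(-3) is undefined. There is no angle whose sine equals -3.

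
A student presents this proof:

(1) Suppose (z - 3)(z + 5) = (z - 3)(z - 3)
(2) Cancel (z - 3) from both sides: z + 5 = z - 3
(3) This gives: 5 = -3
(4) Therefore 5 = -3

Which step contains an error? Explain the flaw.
Step 2: Cancel (z - 3) from both sides: z + 5 = z - 3

Step 2 cancels (z - 3) from both sides. This is only valid if (z - 3) ≠ 0, i.e., z ≠ 3. When z = 3, both sides equal zero regardless of the other factors. The correct approach requires considering z = 3 as a separate case.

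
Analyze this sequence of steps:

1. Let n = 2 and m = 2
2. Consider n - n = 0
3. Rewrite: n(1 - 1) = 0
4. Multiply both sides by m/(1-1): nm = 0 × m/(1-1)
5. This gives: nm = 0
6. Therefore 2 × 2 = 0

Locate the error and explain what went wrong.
Step 4: Multiply both sides by m/(1-1): nm = 0 × m/(1-1)

Step 4 multiplies both sides by m/(1-1). However, 1-1 = 0, so this is multiplication by m/0, which is undefined. We cannot multiply by an undefined expression.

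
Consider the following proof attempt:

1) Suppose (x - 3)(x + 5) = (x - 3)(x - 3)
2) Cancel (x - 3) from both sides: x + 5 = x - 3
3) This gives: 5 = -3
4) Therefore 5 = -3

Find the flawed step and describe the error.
Step 2: Cancel (x - 3) from both sides: x + 5 = x - 3

Step 2 cancels (x - 3) from both sides. This is only valid if (x - 3) ≠ 0, i.e., x ≠ 3. When x = 3, both sides equal zero regardless of the other factors. The correct approach requires considering x = 3 as a separate case.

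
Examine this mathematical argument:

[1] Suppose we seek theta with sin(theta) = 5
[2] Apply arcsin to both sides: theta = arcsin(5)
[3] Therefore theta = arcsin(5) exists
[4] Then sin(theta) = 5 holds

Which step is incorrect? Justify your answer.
Step 2: Apply arcsin to both sides: theta = arcsin(5)

Step 2 applies arcsin to 5. However, arcsin(x) is only defined for x in [-1, 1] because sin(theta) can only produce values in that range. Since |5| > 1, arcsin(5) is undefined. There is no angle whose sine equals 5.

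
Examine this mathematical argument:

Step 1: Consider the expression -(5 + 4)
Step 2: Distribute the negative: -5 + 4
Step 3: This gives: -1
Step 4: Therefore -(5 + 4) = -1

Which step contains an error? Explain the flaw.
Step 2: Distribute the negative: -5 + 4

Step 2 incorrectly distributes the negative sign. The correct distribution is -(5 + 4) = -5 - 4 = -9. The negative must be applied to both terms, not just the first. The error treats -(5 + 4) as -5 + 4, which equals -1 instead of -9.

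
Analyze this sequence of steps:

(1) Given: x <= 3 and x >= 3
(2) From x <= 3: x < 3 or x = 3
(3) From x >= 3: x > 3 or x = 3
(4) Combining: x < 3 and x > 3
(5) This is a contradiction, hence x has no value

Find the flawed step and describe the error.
Step 4: Combining: x < 3 and x > 3

Step 4 incorrectly combines the conditions. From x <= 3 and x >= 3, the intersection is x = 3. The error treats the 'or' cases as 'and' requirements. The correct conclusion is that x = 3 is the unique solution, not that no solution exists.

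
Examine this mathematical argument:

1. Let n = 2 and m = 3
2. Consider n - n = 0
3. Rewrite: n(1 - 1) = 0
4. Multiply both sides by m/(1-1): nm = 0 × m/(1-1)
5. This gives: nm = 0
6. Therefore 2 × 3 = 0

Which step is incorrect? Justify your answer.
Step 4: Multiply both sides by m/(1-1): nm = 0 × m/(1-1)

Step 4 multiplies both sides by m/(1-1). However, 1-1 = 0, so this is multiplication by m/0, which is undefined. We cannot multiply by an undefined expression.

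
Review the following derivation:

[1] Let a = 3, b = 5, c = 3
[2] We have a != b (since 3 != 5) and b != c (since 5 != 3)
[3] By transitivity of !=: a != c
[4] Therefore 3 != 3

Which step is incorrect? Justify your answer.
Step 3: By transitivity of !=: a != c

Step 3 incorrectly applies transitivity to the '!=' relation. Transitivity states: if a R b and b R c, then a R c. However, '!=' is not transitive. Counterexample: 3 != 5 and 5 != 3, but 3 = 3 (both equal 3). Transitivity holds for relations like <, <=, =, but not for !=.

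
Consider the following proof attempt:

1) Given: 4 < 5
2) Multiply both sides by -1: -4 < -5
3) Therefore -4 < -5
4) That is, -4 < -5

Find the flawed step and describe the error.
Step 2: Multiply both sides by -1: -4 < -5

Step 2 multiplies both sides by -1 but fails to reverse the inequality sign. When multiplying (or dividing) an inequality by a negative number, the direction must be reversed. Since 4 < 5, we should get -4 > -5, i.e., -4 > -5.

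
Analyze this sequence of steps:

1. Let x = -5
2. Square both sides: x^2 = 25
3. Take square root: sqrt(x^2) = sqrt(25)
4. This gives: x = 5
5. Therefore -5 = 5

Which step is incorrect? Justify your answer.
Step 4: This gives: x = 5

Step 4 incorrectly states that sqrt(x^2) = x. The correct identity is sqrt(x^2) = |x|. Since x = -5 < 0, we have sqrt(x^2) = |-5| = 5, not x = -5.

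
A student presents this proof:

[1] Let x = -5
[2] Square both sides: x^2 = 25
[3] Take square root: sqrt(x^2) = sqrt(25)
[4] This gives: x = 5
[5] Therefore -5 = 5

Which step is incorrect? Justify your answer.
Step 4: This gives: x = 5

Step 4 incorrectly states that sqrt(x^2) = x. The correct identity is sqrt(x^2) = |x|. Since x = -5 < 0, we have sqrt(x^2) = |-5| = 5, not x = -5.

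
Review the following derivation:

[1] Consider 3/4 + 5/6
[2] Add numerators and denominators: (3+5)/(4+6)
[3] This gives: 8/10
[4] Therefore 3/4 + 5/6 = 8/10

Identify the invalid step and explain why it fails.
Step 2: Add numerators and denominators: (3+5)/(4+6)

Step 2 incorrectly adds fractions by separately adding numerators and denominators. This is wrong. The correct method requires a common denominator: 3/4 + 5/6 = (3×6 + 5×4)/(4×6) = 38/24 = 19/12. The method used gives 8/10, which is different.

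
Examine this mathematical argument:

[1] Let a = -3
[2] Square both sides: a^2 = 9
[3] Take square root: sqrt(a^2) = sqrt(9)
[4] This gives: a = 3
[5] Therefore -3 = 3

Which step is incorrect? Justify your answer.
Step 4: This gives: a = 3

Step 4 incorrectly states that sqrt(a^2) = a. The correct identity is sqrt(a^2) = |a|. Since a = -3 < 0, we have sqrt(a^2) = |-3| = 3, not a = -3.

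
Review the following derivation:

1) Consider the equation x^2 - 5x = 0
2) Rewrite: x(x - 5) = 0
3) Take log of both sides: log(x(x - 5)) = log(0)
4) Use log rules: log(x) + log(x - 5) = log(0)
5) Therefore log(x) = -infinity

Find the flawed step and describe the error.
Step 3: Take log of both sides: log(x(x - 5)) = log(0)

Step 3 takes the logarithm of both sides, resulting in log(0) on the right side. The logarithm is only defined for positive numbers; log(0) is undefined (approaches negative infinity). This operation is invalid.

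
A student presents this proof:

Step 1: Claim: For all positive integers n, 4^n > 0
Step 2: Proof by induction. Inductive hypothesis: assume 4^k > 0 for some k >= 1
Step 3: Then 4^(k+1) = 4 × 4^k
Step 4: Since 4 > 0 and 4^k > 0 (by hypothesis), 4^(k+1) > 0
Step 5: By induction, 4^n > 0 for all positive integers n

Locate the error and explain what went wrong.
Step 5: By induction, 4^n > 0 for all positive integers n

Step 5 concludes the proof by induction, but no base case was ever established. A valid induction proof requires: (1) a base case proving 4^1 > 0, and (2) an inductive step showing IF 4^k > 0 THEN 4^(k+1) > 0. Steps 2-4 correctly establish the inductive step, but without the base case the conclusion in step 5 does not follow.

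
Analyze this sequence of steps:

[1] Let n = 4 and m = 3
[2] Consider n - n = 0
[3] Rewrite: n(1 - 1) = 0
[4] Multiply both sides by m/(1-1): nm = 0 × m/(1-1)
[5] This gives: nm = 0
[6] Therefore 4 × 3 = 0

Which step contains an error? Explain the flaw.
Step 4: Multiply both sides by m/(1-1): nm = 0 × m/(1-1)

Step 4 multiplies both sides by m/(1-1). However, 1-1 = 0, so this is multiplication by m/0, which is undefined. We cannot multiply by an undefined expression.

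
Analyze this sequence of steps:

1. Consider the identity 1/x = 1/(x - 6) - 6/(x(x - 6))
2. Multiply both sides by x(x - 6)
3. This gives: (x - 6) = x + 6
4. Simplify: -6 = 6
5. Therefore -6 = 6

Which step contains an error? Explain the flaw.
Step 3: This gives: (x - 6) = x + 6

Step 3 makes a sign error when clearing denominators. Multiplying -6/(x(x - 6)) by x(x - 6) gives -6, not +6. The correct result is (x - 6) = x - 6, which is trivially true, not (x - 6) = x + 6. (Step 1 is a valid identity: 1/(x - 6) - 6/(x(x - 6)) = (x - 6)/(x(x - 6)) = 1/x.)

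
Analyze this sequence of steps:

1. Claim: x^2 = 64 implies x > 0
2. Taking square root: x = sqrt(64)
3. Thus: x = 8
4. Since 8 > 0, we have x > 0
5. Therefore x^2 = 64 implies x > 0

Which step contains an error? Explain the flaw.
Step 2: Taking square root: x = sqrt(64)

Step 2 takes the square root and assumes the positive root only. The equation x^2 = 64 actually has two solutions: x = 8 and x = -8. The proof silently assumes x > 0 without justification, then uses this assumption to conclude x > 0, which is circular. The counterexample x = -8 shows the claim is false.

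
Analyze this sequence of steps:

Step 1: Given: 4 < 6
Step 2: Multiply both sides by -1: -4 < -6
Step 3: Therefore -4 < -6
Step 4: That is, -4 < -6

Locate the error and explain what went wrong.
Step 2: Multiply both sides by -1: -4 < -6

Step 2 multiplies both sides by -1 but fails to reverse the inequality sign. When multiplying (or dividing) an inequality by a negative number, the direction must be reversed. Since 4 < 6, we should get -4 > -6, i.e., -4 > -6.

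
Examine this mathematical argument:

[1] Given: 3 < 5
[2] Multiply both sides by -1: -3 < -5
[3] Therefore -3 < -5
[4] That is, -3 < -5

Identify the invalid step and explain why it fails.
Step 2: Multiply both sides by -1: -3 < -5

Step 2 multiplies both sides by -1 but fails to reverse the inequality sign. When multiplying (or dividing) an inequality by a negative number, the direction must be reversed. Since 3 < 5, we should get -3 > -5, i.e., -3 > -5.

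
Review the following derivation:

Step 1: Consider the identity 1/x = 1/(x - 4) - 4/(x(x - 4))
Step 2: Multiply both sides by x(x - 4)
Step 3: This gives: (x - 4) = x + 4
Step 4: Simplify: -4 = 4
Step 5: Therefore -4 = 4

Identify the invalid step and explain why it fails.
Step 3: This gives: (x - 4) = x + 4

Step 3 makes a sign error when clearing denominators. Multiplying -4/(x(x - 4)) by x(x - 4) gives -4, not +4. The correct result is (x - 4) = x - 4, which is trivially true, not (x - 4) = x + 4. (Step 1 is a valid identity: 1/(x - 4) - 4/(x(x - 4)) = (x - 4)/(x(x - 4)) = 1/x.)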